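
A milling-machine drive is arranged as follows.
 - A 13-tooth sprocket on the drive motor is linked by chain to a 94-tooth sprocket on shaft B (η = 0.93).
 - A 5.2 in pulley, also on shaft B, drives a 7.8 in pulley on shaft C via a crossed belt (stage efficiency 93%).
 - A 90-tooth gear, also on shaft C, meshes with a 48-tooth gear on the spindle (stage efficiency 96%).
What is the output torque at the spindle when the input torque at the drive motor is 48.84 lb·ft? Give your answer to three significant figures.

After the chain (94/13): 48.84 × 7.2308 × 0.93 = 328.43 lb·ft
After the belt (7.8/5.2): 328.43 × 1.5 × 0.93 = 458.16 lb·ft
After the gear mesh (48/90): 458.16 × 0.53333 × 0.96 = 234.58 lb·ft

235 lb·ft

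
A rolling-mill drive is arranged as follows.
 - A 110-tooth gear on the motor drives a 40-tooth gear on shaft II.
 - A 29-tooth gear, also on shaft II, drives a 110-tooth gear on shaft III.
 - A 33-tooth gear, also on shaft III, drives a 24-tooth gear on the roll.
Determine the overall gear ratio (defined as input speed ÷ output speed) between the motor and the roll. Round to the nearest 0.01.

1.00

Each stage contributes driven/driver: gear mesh 40/110 = 0.36364, gear mesh 110/29 = 3.7931, gear mesh 24/33 = 0.72727.
Overall: 0.36364 × 3.7931 × 0.72727 = 1.0031.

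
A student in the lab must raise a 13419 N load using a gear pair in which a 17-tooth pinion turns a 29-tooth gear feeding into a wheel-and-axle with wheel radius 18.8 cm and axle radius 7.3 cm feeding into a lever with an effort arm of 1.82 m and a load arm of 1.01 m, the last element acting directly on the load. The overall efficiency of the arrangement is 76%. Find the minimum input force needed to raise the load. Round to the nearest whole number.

Gear pair MA = 29/17 = 1.7059.
Wheel-and-axle MA = R/r = 18.8/7.3 = 2.5753.
Lever MA = effort arm / load arm = 1.82/1.01 = 1.802.
Combined ideal MA = 1.7059 × 2.5753 × 1.802 = 7.9165.
Actual MA = 7.9165 × 0.76 = 6.0166.
Effort = load / actual MA = 13419 / 6.0166 = 2230.3 N.

2230 N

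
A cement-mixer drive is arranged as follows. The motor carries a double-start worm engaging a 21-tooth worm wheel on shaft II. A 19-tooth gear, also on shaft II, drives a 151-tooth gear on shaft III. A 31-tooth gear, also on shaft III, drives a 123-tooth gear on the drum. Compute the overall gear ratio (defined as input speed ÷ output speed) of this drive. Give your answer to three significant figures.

331

Each stage contributes driven/driver: worm 21/2 = 10.5, gear mesh 151/19 = 7.9474, gear mesh 123/31 = 3.9677.
Overall: 10.5 × 7.9474 × 3.9677 = 331.1.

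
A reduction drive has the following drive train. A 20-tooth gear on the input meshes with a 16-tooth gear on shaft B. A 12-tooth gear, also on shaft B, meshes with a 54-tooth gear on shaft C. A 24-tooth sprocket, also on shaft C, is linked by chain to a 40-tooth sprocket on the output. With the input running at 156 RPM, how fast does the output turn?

the input → shaft B (gear mesh, 16/20): 156 ÷ 0.8 = 195 RPM
shaft B → shaft C (gear mesh, 54/12): 195 ÷ 4.5 = 43.333 RPM
shaft C → the output (chain, 40/24): 43.333 ÷ 1.6667 = 26 RPM

26 RPM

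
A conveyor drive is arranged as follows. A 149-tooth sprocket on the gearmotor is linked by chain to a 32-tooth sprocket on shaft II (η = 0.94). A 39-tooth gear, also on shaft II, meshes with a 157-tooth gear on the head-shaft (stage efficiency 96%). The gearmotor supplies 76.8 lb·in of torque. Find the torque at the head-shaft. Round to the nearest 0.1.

59.9 lb·in

After the chain (32/149): 76.8 × 0.21477 × 0.94 = 15.504 lb·in
After the gear mesh (157/39): 15.504 × 4.0256 × 0.96 = 59.918 lb·in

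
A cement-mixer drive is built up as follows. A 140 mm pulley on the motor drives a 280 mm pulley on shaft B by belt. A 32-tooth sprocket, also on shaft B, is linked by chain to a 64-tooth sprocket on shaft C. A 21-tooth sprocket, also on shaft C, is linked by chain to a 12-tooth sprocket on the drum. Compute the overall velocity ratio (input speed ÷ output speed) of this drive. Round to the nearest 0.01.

2.29

Each stage contributes driven/driver: belt 280/140 = 2, chain 64/32 = 2, chain 12/21 = 0.57143.
Overall: 2 × 2 × 0.57143 = 2.2857.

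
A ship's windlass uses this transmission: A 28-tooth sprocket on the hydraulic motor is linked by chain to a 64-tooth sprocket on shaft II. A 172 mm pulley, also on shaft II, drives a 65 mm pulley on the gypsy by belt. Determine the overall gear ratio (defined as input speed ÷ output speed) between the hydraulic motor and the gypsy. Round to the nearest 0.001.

Each stage contributes driven/driver: chain 64/28 = 2.2857, belt 65/172 = 0.37791.
Overall: 2.2857 × 0.37791 = 0.86379.

0.864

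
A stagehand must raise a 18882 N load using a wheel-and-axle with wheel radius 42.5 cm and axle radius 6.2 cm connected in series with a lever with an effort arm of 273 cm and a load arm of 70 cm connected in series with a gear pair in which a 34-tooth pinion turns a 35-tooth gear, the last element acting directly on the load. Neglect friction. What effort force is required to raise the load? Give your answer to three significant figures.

Wheel-and-axle MA = R/r = 42.5/6.2 = 6.8548.
Lever MA = effort arm / load arm = 273/70 = 3.9.
Gear pair MA = 35/34 = 1.0294.
Combined ideal MA = 6.8548 × 3.9 × 1.0294 = 27.52.
Effort = load / MA = 18882 / 27.52 = 686.12 N.

686 N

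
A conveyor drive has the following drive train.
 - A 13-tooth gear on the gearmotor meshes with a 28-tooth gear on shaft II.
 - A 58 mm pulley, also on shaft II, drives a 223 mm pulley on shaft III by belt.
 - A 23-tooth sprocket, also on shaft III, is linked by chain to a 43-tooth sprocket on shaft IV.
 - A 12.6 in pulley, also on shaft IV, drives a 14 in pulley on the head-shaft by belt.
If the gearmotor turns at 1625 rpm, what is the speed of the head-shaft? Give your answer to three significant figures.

94.5 rpm

the gearmotor → shaft II (gear mesh, 28/13): 1625 ÷ 2.1538 = 754.46 rpm
shaft II → shaft III (belt, 223/58): 754.46 ÷ 3.8448 = 196.23 rpm
shaft III → shaft IV (chain, 43/23): 196.23 ÷ 1.8696 = 104.96 rpm
shaft IV → the head-shaft (belt, 14/12.6): 104.96 ÷ 1.1111 = 94.463 rpm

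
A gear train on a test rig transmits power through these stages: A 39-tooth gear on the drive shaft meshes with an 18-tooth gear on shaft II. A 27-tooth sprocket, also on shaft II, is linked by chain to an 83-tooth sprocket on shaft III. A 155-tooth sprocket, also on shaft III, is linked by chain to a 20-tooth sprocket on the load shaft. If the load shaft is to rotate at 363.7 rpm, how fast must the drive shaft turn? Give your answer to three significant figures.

Overall ratio R = 0.46154 × 3.0741 × 0.12903 = 0.18307.
Required input speed = output speed × R = 363.7 × 0.18307 = 66.583 rpm.

66.6 rpm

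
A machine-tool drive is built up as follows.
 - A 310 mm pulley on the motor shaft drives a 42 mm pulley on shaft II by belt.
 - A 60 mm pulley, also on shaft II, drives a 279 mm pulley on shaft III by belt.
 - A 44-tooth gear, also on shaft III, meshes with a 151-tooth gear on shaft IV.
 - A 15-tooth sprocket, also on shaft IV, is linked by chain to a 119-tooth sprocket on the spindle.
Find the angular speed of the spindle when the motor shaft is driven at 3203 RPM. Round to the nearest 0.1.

the motor shaft → shaft II (belt, 42/310): 3203 ÷ 0.13548 = 23641 RPM
shaft II → shaft III (belt, 279/60): 23641 ÷ 4.65 = 5084.1 RPM
shaft III → shaft IV (gear mesh, 151/44): 5084.1 ÷ 3.4318 = 1481.5 RPM
shaft IV → the spindle (chain, 119/15): 1481.5 ÷ 7.9333 = 186.74 RPM

186.7 RPM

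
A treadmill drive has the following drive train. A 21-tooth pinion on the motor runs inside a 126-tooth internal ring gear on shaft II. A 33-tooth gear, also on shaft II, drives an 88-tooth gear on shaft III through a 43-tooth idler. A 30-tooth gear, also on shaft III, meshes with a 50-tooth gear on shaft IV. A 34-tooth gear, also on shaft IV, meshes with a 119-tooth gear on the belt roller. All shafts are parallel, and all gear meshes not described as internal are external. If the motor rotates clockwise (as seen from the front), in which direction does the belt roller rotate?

clockwise

the motor → shaft II: internal mesh, same direction → CW.
shaft II → shaft III: driver → idler → driven is 2 external meshes, 2 reversals → CW.
shaft III → shaft IV: external mesh, 1 reversal → CCW.
shaft IV → the belt roller: external mesh, 1 reversal → CW.
4 reversals in total — an even number — so the belt roller turns the same way as the motor.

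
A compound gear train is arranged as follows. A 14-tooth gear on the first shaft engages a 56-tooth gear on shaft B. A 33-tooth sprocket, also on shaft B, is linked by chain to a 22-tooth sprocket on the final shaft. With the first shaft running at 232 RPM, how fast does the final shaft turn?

87 RPM

Gear mesh: ratio = 56/14 = 4, so shaft B turns at 232 / 4 = 58 RPM.
Chain: ratio = 22/33 = 0.66667, so the final shaft turns at 58 / 0.66667 = 87 RPM.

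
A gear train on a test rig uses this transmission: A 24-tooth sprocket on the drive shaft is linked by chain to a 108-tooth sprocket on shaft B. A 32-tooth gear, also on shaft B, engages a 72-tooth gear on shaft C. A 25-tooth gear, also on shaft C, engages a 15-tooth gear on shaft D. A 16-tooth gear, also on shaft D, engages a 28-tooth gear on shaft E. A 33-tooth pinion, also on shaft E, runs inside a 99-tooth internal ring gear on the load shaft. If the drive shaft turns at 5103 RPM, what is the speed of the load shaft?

160 RPM

chain 108/24 = 4.5 → 5103/4.5 = 1134 RPM
gear mesh 72/32 = 2.25 → 1134/2.25 = 504 RPM
gear mesh 15/25 = 0.6 → 504/0.6 = 840 RPM
gear mesh 28/16 = 1.75 → 840/1.75 = 480 RPM
internal gear 99/33 = 3 → 480/3 = 160 RPM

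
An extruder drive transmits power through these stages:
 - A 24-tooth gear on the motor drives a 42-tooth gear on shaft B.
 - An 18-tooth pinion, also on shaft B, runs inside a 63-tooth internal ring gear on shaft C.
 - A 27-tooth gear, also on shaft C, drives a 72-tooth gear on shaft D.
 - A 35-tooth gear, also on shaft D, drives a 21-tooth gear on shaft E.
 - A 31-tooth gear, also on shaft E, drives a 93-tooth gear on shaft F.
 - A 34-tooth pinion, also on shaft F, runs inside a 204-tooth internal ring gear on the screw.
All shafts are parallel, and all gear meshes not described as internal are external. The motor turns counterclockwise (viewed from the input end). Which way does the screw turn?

the motor → shaft B: external mesh, 1 reversal → CW.
shaft B → shaft C: internal mesh, same direction → CW.
shaft C → shaft D: external mesh, 1 reversal → CCW.
shaft D → shaft E: external mesh, 1 reversal → CW.
shaft E → shaft F: external mesh, 1 reversal → CCW.
shaft F → the screw: internal mesh, same direction → CCW.
4 reversals in total — an even number — so the screw turns the same way as the motor.

counterclockwise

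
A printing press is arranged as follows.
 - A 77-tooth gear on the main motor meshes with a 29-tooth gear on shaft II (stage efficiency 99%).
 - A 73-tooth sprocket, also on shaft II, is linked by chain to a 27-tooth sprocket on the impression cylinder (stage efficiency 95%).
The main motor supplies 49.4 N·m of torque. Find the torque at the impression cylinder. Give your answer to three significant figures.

6.47 N·m

After the gear mesh (29/77): 49.4 × 0.37662 × 0.99 = 18.419 N·m
After the chain (27/73): 18.419 × 0.36986 × 0.95 = 6.4719 N·m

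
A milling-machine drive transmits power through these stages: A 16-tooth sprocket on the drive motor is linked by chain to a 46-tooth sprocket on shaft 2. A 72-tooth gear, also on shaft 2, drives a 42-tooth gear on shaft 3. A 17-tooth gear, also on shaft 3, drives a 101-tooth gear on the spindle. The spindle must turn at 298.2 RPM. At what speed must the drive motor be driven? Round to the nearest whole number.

Overall ratio R = 2.875 × 0.58333 × 5.9412 = 9.9638.
Required input speed = output speed × R = 298.2 × 9.9638 = 2971.2 RPM.

2971 RPM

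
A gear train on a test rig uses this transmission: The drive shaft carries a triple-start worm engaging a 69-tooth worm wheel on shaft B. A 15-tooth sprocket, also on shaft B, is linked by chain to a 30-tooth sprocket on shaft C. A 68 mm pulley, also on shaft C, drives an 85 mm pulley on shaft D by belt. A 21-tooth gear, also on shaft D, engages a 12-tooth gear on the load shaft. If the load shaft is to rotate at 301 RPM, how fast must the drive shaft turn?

9890 RPM

Overall ratio R = 23 × 2 × 1.25 × 0.57143 = 32.857.
Required input speed = output speed × R = 301 × 32.857 = 9890 RPM.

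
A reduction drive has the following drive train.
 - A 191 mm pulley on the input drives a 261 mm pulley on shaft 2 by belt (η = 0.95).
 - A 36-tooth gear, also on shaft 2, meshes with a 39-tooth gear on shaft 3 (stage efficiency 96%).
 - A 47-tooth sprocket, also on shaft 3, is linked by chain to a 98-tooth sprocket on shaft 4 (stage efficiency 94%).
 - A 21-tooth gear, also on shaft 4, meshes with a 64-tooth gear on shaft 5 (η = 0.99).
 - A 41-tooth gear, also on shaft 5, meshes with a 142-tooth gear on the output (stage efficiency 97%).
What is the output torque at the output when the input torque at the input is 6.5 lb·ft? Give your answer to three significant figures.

174 lb·ft

Belt: ratio = 261/191 = 1.3665; torque at shaft 2 = 6.5 × 1.3665 × 0.95 = 8.4381 lb·ft.
Gear mesh: ratio = 39/36 = 1.0833; torque at shaft 3 = 8.4381 × 1.0833 × 0.96 = 8.7756 lb·ft.
Chain: ratio = 98/47 = 2.0851; torque at shaft 4 = 8.7756 × 2.0851 × 0.94 = 17.2 lb·ft.
Gear mesh: ratio = 64/21 = 3.0476; torque at shaft 5 = 17.2 × 3.0476 × 0.99 = 51.895 lb·ft.
Gear mesh: ratio = 142/41 = 3.4634; torque at the output = 51.895 × 3.4634 × 0.97 = 174.34 lb·ft.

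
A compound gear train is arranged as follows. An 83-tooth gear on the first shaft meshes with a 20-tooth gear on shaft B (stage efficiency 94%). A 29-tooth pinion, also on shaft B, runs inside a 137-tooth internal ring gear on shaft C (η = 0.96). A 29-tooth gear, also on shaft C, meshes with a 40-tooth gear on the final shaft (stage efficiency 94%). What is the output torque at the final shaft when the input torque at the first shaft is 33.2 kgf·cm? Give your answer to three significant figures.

After the gear mesh (20/83): 33.2 × 0.24096 × 0.94 = 7.52 kgf·cm
After the internal gear (137/29): 7.52 × 4.7241 × 0.96 = 34.104 kgf·cm
After the gear mesh (40/29): 34.104 × 1.3793 × 0.94 = 44.218 kgf·cm

44.2 kgf·cm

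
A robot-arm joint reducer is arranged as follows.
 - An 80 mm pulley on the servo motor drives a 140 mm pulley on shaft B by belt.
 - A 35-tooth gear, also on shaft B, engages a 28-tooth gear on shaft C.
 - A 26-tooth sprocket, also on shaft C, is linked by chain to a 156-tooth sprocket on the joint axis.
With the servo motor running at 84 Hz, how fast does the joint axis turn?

10 Hz

belt 140/80 = 1.75 → 84/1.75 = 48 Hz
gear mesh 28/35 = 0.8 → 48/0.8 = 60 Hz
chain 156/26 = 6 → 60/6 = 10 Hz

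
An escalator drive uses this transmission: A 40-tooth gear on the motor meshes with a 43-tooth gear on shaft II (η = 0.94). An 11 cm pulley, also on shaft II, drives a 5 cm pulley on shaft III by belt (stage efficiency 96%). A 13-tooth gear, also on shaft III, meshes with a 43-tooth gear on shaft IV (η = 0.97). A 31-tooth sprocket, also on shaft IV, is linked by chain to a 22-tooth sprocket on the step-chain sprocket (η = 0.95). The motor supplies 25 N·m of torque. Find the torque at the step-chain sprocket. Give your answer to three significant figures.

gear mesh 43/40 = 1.075 → τ = 25·1.075·0.94 = 25.262 N·m
belt 5/11 = 0.45455 → τ = 25.262·0.45455·0.96 = 11.024 N·m
gear mesh 43/13 = 3.3077 → τ = 11.024·3.3077·0.97 = 35.369 N·m
chain 22/31 = 0.70968 → τ = 35.369·0.70968·0.95 = 23.845 N·m

23.8 N·m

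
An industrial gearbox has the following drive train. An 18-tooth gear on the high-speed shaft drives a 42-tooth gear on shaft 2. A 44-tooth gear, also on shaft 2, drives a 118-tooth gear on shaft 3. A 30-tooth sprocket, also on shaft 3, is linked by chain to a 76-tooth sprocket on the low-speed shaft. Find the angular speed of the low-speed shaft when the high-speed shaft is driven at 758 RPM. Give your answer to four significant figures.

gear mesh 42/18 = 2.3333 → 758/2.3333 = 324.86 RPM
gear mesh 118/44 = 2.6818 → 324.86/2.6818 = 121.13 RPM
chain 76/30 = 2.5333 → 121.13/2.5333 = 47.816 RPM

47.82 RPM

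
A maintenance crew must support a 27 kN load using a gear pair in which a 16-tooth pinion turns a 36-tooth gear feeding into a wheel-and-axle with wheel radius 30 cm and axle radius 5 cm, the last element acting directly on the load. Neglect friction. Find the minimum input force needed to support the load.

Gear pair MA = 36/16 = 2.25.
Wheel-and-axle MA = R/r = 30/5 = 6.
Combined ideal MA = 2.25 × 6 = 13.5.
Effort = load / MA = 27 / 13.5 = 2 kN.

2 kN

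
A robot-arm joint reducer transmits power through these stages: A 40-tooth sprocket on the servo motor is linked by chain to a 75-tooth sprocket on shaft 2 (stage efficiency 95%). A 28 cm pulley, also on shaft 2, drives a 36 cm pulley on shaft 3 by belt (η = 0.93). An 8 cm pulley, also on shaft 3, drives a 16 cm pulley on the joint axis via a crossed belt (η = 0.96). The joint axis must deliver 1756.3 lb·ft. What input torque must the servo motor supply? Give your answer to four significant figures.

429.5 lb·ft

Overall ratio R = 1.875 × 1.2857 × 2 = 4.8214; overall efficiency η = 0.95 × 0.93 × 0.96 = 0.8482.
Input torque = output torque / (R × η) = 1756.3 / (4.8214 × 0.8482) = 429.48 lb·ft.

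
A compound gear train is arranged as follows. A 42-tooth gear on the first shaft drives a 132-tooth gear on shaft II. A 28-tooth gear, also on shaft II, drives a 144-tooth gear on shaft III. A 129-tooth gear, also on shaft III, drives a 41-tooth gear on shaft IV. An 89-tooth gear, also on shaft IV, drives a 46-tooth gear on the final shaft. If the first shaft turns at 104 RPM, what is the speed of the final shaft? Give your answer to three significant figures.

the first shaft → shaft II (gear mesh, 132/42): 104 ÷ 3.1429 = 33.091 RPM
shaft II → shaft III (gear mesh, 144/28): 33.091 ÷ 5.1429 = 6.4343 RPM
shaft III → shaft IV (gear mesh, 41/129): 6.4343 ÷ 0.31783 = 20.245 RPM
shaft IV → the final shaft (gear mesh, 46/89): 20.245 ÷ 0.51685 = 39.169 RPM

39.2 RPM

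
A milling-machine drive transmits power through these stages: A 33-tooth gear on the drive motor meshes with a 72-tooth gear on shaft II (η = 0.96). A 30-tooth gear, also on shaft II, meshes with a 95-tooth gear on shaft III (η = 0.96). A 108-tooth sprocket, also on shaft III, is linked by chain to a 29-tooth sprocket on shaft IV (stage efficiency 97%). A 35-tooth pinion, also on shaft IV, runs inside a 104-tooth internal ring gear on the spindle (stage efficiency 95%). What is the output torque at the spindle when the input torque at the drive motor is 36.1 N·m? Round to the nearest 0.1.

gear mesh 72/33 = 2.1818 → τ = 36.1·2.1818·0.96 = 75.613 N·m
gear mesh 95/30 = 3.1667 → τ = 75.613·3.1667·0.96 = 229.86 N·m
chain 29/108 = 0.26852 → τ = 229.86·0.26852·0.97 = 59.871 N·m
internal gear 104/35 = 2.9714 → τ = 59.871·2.9714·0.95 = 169.01 N·m

169.0 N·m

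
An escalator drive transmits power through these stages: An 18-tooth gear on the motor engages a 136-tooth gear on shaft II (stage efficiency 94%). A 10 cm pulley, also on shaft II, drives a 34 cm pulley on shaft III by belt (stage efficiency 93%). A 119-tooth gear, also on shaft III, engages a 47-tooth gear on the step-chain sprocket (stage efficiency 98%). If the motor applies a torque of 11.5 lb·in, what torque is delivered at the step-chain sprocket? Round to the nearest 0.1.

After the gear mesh (136/18): 11.5 × 7.5556 × 0.94 = 81.676 lb·in
After the belt (34/10): 81.676 × 3.4 × 0.93 = 258.26 lb·in
After the gear mesh (47/119): 258.26 × 0.39496 × 0.98 = 99.961 lb·in

100.0 lb·in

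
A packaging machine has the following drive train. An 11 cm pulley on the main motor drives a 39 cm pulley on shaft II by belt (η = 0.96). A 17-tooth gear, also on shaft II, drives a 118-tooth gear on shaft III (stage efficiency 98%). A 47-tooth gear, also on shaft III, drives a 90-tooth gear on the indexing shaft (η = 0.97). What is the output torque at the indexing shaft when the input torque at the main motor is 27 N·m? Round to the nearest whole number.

Belt: ratio = 39/11 = 3.5455; torque at shaft II = 27 × 3.5455 × 0.96 = 91.898 N·m.
Gear mesh: ratio = 118/17 = 6.9412; torque at shaft III = 91.898 × 6.9412 × 0.98 = 625.12 N·m.
Gear mesh: ratio = 90/47 = 1.9149; torque at the indexing shaft = 625.12 × 1.9149 × 0.97 = 1161.1 N·m.

1161 N·m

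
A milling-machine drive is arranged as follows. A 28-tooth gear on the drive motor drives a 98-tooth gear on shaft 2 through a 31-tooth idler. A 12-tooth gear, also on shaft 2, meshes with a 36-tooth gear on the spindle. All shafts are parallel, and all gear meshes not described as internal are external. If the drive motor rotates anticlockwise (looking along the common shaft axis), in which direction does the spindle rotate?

the drive motor → shaft 2: driver → idler → driven is 2 external meshes, 2 reversals → CCW.
shaft 2 → the spindle: external mesh, 1 reversal → CW.
3 reversals in total — an odd number — so the spindle turns opposite to the drive motor.

clockwise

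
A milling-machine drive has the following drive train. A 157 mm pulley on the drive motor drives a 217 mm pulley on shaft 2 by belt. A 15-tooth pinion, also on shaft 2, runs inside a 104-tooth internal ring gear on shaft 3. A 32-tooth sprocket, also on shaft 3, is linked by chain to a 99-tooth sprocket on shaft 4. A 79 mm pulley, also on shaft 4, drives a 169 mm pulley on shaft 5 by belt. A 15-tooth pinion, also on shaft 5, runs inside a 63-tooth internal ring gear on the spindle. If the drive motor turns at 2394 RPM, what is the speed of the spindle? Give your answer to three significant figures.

Belt: ratio = 217/157 = 1.3822, so shaft 2 turns at 2394 / 1.3822 = 1732.1 RPM.
Internal gear: ratio = 104/15 = 6.9333, so shaft 3 turns at 1732.1 / 6.9333 = 249.82 RPM.
Chain: ratio = 99/32 = 3.0938, so shaft 4 turns at 249.82 / 3.0938 = 80.749 RPM.
Belt: ratio = 169/79 = 2.1392, so shaft 5 turns at 80.749 / 2.1392 = 37.747 RPM.
Internal gear: ratio = 63/15 = 4.2, so the spindle turns at 37.747 / 4.2 = 8.9873 RPM.

8.99 RPM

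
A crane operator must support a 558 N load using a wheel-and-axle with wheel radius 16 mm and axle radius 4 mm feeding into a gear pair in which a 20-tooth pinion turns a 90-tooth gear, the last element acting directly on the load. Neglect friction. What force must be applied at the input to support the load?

31 N

Wheel-and-axle MA = R/r = 16/4 = 4.
Gear pair MA = 90/20 = 4.5.
Combined ideal MA = 4 × 4.5 = 18.
Effort = load / MA = 558 / 18 = 31 N.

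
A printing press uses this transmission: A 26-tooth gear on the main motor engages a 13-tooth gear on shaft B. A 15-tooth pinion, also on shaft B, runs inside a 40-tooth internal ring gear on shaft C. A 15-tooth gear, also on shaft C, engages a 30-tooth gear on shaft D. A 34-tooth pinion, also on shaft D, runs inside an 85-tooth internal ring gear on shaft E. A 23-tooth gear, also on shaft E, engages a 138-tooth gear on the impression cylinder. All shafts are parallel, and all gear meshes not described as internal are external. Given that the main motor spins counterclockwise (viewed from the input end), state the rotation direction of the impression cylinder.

clockwise

the main motor → shaft B: external mesh, 1 reversal → CW.
shaft B → shaft C: internal mesh, same direction → CW.
shaft C → shaft D: external mesh, 1 reversal → CCW.
shaft D → shaft E: internal mesh, same direction → CCW.
shaft E → the impression cylinder: external mesh, 1 reversal → CW.
3 reversals in total — an odd number — so the impression cylinder turns opposite to the main motor.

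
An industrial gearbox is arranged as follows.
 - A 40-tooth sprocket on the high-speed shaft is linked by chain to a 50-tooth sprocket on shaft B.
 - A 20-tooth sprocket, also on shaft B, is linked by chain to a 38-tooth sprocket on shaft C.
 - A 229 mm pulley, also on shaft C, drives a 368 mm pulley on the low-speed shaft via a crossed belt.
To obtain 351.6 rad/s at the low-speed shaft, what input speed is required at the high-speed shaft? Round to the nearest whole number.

Overall ratio R = 1.25 × 1.9 × 1.607 = 3.8166.
Required input speed = output speed × R = 351.6 × 3.8166 = 1341.9 rad/s.

1342 rad/s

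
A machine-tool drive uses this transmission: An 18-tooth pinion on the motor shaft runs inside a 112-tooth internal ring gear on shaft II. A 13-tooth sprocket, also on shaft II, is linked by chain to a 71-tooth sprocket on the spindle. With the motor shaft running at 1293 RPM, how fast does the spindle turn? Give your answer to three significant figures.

38.0 RPM

Internal gear: ratio = 112/18 = 6.2222, so shaft II turns at 1293 / 6.2222 = 207.8 RPM.
Chain: ratio = 71/13 = 5.4615, so the spindle turns at 207.8 / 5.4615 = 38.049 RPM.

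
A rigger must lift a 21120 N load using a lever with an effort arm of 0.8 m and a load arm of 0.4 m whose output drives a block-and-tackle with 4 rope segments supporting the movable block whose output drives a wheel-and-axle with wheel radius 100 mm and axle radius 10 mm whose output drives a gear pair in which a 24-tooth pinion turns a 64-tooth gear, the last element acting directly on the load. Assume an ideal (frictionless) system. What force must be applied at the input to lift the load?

Lever MA = effort arm / load arm = 0.8/0.4 = 2.
Block-and-tackle MA = number of supporting rope parts = 4.
Wheel-and-axle MA = R/r = 100/10 = 10.
Gear pair MA = 64/24 = 2.6667.
Combined ideal MA = 2 × 4 × 10 × 2.6667 = 213.33.
Effort = load / MA = 21120 / 213.33 = 99 N.

99 N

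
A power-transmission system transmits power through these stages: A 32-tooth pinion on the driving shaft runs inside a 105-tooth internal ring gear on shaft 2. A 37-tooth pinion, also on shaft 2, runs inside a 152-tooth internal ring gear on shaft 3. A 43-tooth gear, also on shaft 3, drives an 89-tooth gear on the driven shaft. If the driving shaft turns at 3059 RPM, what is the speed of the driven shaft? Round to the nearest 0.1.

Internal gear: ratio = 105/32 = 3.2812, so shaft 2 turns at 3059 / 3.2812 = 932.27 RPM.
Internal gear: ratio = 152/37 = 4.1081, so shaft 3 turns at 932.27 / 4.1081 = 226.93 RPM.
Gear mesh: ratio = 89/43 = 2.0698, so the driven shaft turns at 226.93 / 2.0698 = 109.64 RPM.

109.6 RPM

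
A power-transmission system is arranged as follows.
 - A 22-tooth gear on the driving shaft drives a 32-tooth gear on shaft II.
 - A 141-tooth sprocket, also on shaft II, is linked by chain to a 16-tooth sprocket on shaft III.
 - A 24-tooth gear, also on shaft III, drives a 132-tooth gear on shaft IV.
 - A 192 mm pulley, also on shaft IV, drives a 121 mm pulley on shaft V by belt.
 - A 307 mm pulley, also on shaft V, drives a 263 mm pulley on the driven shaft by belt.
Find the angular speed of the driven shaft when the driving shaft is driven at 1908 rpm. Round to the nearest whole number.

the driving shaft → shaft II (gear mesh, 32/22): 1908 ÷ 1.4545 = 1311.8 rpm
shaft II → shaft III (chain, 16/141): 1311.8 ÷ 0.11348 = 11560 rpm
shaft III → shaft IV (gear mesh, 132/24): 11560 ÷ 5.5 = 2101.8 rpm
shaft IV → shaft V (belt, 121/192): 2101.8 ÷ 0.63021 = 3335.1 rpm
shaft V → the driven shaft (belt, 263/307): 3335.1 ÷ 0.85668 = 3893 rpm

3893 rpm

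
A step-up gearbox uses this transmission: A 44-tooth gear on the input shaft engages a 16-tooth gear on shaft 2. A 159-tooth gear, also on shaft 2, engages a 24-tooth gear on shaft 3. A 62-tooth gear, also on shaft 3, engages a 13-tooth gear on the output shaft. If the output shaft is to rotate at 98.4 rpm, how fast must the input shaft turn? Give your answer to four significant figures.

Overall ratio R = 0.36364 × 0.15094 × 0.20968 = 0.011509.
Required input speed = output speed × R = 98.4 × 0.011509 = 1.1325 rpm.

1.132 rpm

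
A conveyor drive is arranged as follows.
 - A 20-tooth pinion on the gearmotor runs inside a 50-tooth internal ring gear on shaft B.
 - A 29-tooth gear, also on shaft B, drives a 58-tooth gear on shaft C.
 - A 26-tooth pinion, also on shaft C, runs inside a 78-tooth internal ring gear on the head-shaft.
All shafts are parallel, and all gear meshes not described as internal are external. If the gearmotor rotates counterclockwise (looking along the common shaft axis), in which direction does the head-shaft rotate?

clockwise

the gearmotor → shaft B: internal mesh, same direction → CCW.
shaft B → shaft C: external mesh, 1 reversal → CW.
shaft C → the head-shaft: internal mesh, same direction → CW.
1 reversal in total — an odd number — so the head-shaft turns opposite to the gearmotor.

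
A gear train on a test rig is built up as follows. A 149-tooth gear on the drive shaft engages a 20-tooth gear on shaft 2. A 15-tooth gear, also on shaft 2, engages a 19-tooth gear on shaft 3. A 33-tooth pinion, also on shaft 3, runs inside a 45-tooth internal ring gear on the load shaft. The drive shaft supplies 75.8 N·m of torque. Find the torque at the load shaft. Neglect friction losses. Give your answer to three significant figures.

17.6 N·m

Gear mesh: ratio = 20/149 = 0.13423; torque at shaft 2 = 75.8 × 0.13423 = 10.174 N·m.
Gear mesh: ratio = 19/15 = 1.2667; torque at shaft 3 = 10.174 × 1.2667 = 12.888 N·m.
Internal gear: ratio = 45/33 = 1.3636; torque at the load shaft = 12.888 × 1.3636 = 17.574 N·m.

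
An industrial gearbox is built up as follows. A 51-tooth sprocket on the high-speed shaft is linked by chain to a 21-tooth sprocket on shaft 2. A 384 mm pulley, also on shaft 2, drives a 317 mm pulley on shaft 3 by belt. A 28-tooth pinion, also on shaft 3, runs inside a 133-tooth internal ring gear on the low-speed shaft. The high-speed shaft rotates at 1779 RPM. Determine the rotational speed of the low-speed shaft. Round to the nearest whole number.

1102 RPM

Chain: ratio = 21/51 = 0.41176, so shaft 2 turns at 1779 / 0.41176 = 4320.4 RPM.
Belt: ratio = 317/384 = 0.82552, so shaft 3 turns at 4320.4 / 0.82552 = 5233.6 RPM.
Internal gear: ratio = 133/28 = 4.75, so the low-speed shaft turns at 5233.6 / 4.75 = 1101.8 RPM.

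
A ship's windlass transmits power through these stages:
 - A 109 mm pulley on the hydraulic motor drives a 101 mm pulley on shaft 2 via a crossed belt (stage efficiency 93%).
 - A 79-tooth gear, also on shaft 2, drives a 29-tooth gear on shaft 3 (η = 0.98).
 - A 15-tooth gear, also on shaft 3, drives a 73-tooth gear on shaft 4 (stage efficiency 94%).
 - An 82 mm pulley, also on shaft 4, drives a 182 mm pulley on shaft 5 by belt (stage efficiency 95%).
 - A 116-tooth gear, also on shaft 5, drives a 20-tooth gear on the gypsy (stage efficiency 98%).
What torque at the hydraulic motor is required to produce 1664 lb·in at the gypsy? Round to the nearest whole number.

3293 lb·in

Overall ratio R = 0.92661 × 0.36709 × 4.8667 × 2.2195 × 0.17241 = 0.63347; overall efficiency η = 0.93 × 0.98 × 0.94 × 0.95 × 0.98 = 0.7976.
Input torque = output torque / (R × η) = 1664 / (0.63347 × 0.7976) = 3293.4 lb·in.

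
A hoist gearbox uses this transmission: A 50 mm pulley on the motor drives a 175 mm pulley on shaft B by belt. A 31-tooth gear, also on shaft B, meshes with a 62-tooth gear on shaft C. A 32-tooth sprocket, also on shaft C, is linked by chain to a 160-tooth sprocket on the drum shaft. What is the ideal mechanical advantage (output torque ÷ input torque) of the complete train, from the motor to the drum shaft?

35

Each stage contributes driven/driver: belt 175/50 = 3.5, gear mesh 62/31 = 2, chain 160/32 = 5.
Overall: 3.5 × 2 × 5 = 35.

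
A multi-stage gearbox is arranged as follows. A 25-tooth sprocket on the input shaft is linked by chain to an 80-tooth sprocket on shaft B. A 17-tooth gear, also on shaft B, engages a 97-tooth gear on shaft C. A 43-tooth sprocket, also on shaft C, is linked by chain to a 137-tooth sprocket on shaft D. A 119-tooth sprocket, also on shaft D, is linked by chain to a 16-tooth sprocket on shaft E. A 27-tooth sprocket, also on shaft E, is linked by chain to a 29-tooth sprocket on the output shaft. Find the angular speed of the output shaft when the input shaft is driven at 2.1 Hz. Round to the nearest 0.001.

0.250 Hz

the input shaft → shaft B (chain, 80/25): 2.1 ÷ 3.2 = 0.65625 Hz
shaft B → shaft C (gear mesh, 97/17): 0.65625 ÷ 5.7059 = 0.11501 Hz
shaft C → shaft D (chain, 137/43): 0.11501 ÷ 3.186 = 0.036099 Hz
shaft D → shaft E (chain, 16/119): 0.036099 ÷ 0.13445 = 0.26849 Hz
shaft E → the output shaft (chain, 29/27): 0.26849 ÷ 1.0741 = 0.24997 Hz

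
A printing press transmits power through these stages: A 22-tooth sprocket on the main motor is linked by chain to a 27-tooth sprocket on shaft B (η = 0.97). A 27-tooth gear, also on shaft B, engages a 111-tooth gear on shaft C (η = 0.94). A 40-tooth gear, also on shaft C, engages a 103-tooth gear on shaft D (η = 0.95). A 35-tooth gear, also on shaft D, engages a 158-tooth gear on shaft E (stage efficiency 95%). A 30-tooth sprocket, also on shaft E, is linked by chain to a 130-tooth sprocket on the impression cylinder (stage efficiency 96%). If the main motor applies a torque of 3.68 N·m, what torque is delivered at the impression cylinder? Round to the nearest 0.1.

chain 27/22 = 1.2273 → τ = 3.68·1.2273·0.97 = 4.3809 N·m
gear mesh 111/27 = 4.1111 → τ = 4.3809·4.1111·0.94 = 16.93 N·m
gear mesh 103/40 = 2.575 → τ = 16.93·2.575·0.95 = 41.414 N·m
gear mesh 158/35 = 4.5143 → τ = 41.414·4.5143·0.95 = 177.61 N·m
chain 130/30 = 4.3333 → τ = 177.61·4.3333·0.96 = 738.85 N·m

738.8 N·m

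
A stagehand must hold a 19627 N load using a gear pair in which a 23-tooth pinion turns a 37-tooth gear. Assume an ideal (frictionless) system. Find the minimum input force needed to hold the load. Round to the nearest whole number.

12201 N

Gear pair MA = 37/23 = 1.6087.
Effort = load / MA = 19627 / 1.6087 = 12201 N.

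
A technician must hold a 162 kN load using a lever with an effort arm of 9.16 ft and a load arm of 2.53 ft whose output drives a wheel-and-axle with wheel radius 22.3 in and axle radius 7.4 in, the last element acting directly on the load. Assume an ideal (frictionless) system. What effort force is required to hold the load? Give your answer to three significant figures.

14.8 kN

Lever MA = effort arm / load arm = 9.16/2.53 = 3.6206.
Wheel-and-axle MA = R/r = 22.3/7.4 = 3.0135.
Combined ideal MA = 3.6206 × 3.0135 = 10.911.
Effort = load / MA = 162 / 10.911 = 14.848 kN.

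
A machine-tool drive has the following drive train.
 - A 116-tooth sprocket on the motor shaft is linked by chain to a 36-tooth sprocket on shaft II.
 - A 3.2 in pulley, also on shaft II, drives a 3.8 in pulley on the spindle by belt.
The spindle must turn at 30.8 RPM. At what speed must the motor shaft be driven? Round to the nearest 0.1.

Overall ratio R = 0.31034 × 1.1875 = 0.36853.
Required input speed = output speed × R = 30.8 × 0.36853 = 11.351 RPM.

11.4 RPM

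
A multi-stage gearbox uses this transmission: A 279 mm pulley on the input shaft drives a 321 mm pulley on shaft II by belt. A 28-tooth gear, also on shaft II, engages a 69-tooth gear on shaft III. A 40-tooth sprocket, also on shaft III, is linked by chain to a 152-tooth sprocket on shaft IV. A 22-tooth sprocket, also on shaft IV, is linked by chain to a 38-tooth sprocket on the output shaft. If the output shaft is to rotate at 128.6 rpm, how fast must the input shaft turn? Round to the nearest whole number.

Overall ratio R = 1.1505 × 2.4643 × 3.8 × 1.7273 = 18.61.
Required input speed = output speed × R = 128.6 × 18.61 = 2393.2 rpm.

2393 rpm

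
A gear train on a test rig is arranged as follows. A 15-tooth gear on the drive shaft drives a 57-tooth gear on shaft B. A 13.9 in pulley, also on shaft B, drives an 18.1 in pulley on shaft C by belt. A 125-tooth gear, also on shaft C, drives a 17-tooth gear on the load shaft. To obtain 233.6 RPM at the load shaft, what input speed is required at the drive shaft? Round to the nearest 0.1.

Overall ratio R = 3.8 × 1.3022 × 0.136 = 0.67296.
Required input speed = output speed × R = 233.6 × 0.67296 = 157.2 RPM.

157.2 RPM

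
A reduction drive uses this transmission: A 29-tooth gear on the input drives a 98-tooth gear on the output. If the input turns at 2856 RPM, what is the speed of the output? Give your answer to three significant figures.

the input → the output (gear mesh, 98/29): 2856 ÷ 3.3793 = 845.14 RPM

845 RPM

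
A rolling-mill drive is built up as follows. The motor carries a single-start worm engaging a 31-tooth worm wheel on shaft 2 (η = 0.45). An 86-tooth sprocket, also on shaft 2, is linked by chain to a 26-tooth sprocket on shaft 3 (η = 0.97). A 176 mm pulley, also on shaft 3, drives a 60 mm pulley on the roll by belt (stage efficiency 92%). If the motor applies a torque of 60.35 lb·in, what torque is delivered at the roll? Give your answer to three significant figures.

Worm: ratio = 31/1 = 31; torque at shaft 2 = 60.35 × 31 × 0.45 = 841.88 lb·in.
Chain: ratio = 26/86 = 0.30233; torque at shaft 3 = 841.88 × 0.30233 × 0.97 = 246.89 lb·in.
Belt: ratio = 60/176 = 0.34091; torque at the roll = 246.89 × 0.34091 × 0.92 = 77.433 lb·in.

77.4 lb·in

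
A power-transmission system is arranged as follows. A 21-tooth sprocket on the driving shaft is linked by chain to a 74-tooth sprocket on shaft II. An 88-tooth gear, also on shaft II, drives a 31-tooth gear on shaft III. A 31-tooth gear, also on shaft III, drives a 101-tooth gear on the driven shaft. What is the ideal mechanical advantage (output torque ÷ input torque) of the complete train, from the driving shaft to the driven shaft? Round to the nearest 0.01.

Each stage contributes driven/driver: chain 74/21 = 3.5238, gear mesh 31/88 = 0.35227, gear mesh 101/31 = 3.2581.
Overall: 3.5238 × 0.35227 × 3.2581 = 4.0444.

4.04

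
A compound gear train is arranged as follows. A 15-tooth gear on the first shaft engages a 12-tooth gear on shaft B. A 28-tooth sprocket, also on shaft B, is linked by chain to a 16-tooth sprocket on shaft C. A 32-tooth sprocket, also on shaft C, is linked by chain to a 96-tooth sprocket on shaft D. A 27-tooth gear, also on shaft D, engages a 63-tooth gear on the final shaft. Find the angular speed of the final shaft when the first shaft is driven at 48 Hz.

15 Hz

Gear mesh: ratio = 12/15 = 0.8, so shaft B turns at 48 / 0.8 = 60 Hz.
Chain: ratio = 16/28 = 0.57143, so shaft C turns at 60 / 0.57143 = 105 Hz.
Chain: ratio = 96/32 = 3, so shaft D turns at 105 / 3 = 35 Hz.
Gear mesh: ratio = 63/27 = 2.3333, so the final shaft turns at 35 / 2.3333 = 15 Hz.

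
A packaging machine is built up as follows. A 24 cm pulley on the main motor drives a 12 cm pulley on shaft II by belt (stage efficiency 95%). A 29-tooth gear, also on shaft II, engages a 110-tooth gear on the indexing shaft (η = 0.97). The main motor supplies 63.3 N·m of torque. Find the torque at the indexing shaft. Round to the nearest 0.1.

belt 12/24 = 0.5 → τ = 63.3·0.5·0.95 = 30.067 N·m
gear mesh 110/29 = 3.7931 → τ = 30.067·3.7931·0.97 = 110.63 N·m

110.6 N·m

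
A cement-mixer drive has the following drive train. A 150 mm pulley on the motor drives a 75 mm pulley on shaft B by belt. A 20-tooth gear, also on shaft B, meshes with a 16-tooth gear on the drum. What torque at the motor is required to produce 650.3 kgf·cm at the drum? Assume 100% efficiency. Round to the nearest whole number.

Overall ratio R = 0.5 × 0.8 = 0.4.
Input torque = output torque / R = 650.3 / 0.4 = 1625.7 kgf·cm.

1626 kgf·cm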